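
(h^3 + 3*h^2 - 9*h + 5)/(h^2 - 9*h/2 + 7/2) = 2*(h^2 + 4*h - 5)/(2*h - 7)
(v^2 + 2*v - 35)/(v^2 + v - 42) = (v - 5)/(v - 6)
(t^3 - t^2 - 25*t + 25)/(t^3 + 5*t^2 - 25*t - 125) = (t - 1)/(t + 5)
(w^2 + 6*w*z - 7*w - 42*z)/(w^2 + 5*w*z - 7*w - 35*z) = (w + 6*z)/(w + 5*z)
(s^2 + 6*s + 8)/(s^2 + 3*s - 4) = (s + 2)/(s - 1)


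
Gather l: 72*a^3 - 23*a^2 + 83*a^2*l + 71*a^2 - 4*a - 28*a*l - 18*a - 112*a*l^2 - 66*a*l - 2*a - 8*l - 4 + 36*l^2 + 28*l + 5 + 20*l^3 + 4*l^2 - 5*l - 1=72*a^3 + 48*a^2 - 24*a + 20*l^3 + l^2*(40 - 112*a) + l*(83*a^2 - 94*a + 15)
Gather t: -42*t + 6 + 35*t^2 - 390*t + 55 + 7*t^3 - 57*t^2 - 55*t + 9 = 7*t^3 - 22*t^2 - 487*t + 70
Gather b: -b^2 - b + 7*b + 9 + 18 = -b^2 + 6*b + 27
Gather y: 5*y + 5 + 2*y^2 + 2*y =2*y^2 + 7*y + 5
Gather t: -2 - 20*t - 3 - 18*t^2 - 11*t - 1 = -18*t^2 - 31*t - 6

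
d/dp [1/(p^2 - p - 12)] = (1 - 2*p)/(-p^2 + p + 12)^2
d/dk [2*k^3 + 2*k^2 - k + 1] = 6*k^2 + 4*k - 1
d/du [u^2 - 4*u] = 2*u - 4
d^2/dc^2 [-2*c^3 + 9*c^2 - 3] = 18 - 12*c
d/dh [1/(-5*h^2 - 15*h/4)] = 4*(8*h + 3)/(5*h^2*(4*h + 3)^2)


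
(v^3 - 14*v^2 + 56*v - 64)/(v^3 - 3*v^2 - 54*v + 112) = (v - 4)/(v + 7)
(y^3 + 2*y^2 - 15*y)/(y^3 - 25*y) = (y - 3)/(y - 5)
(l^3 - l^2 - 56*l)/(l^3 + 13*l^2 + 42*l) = (l - 8)/(l + 6)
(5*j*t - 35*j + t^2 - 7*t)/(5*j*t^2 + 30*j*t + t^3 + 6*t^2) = (t - 7)/(t*(t + 6))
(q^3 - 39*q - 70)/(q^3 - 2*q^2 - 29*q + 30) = (q^2 - 5*q - 14)/(q^2 - 7*q + 6)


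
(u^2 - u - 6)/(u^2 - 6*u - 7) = (-u^2 + u + 6)/(-u^2 + 6*u + 7)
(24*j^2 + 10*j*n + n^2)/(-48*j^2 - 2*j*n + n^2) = (-4*j - n)/(8*j - n)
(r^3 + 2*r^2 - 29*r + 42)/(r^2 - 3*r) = r + 5 - 14/r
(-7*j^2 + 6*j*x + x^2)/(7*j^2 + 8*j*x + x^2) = (-j + x)/(j + x)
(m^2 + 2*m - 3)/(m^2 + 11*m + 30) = (m^2 + 2*m - 3)/(m^2 + 11*m + 30)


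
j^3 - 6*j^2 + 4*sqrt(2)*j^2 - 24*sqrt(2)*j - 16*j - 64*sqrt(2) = (j - 8)*(j + 2)*(j + 4*sqrt(2))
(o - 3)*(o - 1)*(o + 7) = o^3 + 3*o^2 - 25*o + 21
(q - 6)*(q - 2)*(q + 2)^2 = q^4 - 4*q^3 - 16*q^2 + 16*q + 48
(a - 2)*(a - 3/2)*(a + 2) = a^3 - 3*a^2/2 - 4*a + 6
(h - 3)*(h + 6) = h^2 + 3*h - 18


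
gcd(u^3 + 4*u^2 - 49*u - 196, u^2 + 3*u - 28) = u + 7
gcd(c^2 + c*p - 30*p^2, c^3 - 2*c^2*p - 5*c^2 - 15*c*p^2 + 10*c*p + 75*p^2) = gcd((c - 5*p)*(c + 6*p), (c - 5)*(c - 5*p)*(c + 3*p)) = -c + 5*p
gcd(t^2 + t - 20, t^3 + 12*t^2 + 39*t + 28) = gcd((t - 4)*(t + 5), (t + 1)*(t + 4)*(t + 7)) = 1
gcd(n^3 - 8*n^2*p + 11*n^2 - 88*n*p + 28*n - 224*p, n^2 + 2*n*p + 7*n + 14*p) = n + 7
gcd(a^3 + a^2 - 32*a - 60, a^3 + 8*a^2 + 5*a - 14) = a + 2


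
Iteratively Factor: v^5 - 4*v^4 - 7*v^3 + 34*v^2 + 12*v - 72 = (v - 2)*(v^4 - 2*v^3 - 11*v^2 + 12*v + 36) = (v - 3)*(v - 2)*(v^3 + v^2 - 8*v - 12) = (v - 3)*(v - 2)*(v + 2)*(v^2 - v - 6) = (v - 3)^2*(v - 2)*(v + 2)*(v + 2)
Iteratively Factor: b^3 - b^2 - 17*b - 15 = (b - 5)*(b^2 + 4*b + 3) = (b - 5)*(b + 3)*(b + 1)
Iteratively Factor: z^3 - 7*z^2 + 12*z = (z)*(z^2 - 7*z + 12) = z*(z - 3)*(z - 4)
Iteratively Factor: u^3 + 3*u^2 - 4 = (u + 2)*(u^2 + u - 2) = (u - 1)*(u + 2)*(u + 2)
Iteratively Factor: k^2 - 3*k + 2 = (k - 2)*(k - 1)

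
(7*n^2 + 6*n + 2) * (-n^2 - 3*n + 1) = -7*n^4 - 27*n^3 - 13*n^2 + 2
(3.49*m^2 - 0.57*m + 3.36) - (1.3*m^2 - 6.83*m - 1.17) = 2.19*m^2 + 6.26*m + 4.53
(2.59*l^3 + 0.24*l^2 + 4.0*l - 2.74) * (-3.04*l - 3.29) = -7.8736*l^4 - 9.2507*l^3 - 12.9496*l^2 - 4.8304*l + 9.0146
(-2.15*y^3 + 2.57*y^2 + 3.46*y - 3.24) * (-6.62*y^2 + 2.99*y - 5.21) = 14.233*y^5 - 23.4419*y^4 - 4.0194*y^3 + 18.4045*y^2 - 27.7142*y + 16.8804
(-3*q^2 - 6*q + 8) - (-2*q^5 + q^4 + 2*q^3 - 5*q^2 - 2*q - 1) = 2*q^5 - q^4 - 2*q^3 + 2*q^2 - 4*q + 9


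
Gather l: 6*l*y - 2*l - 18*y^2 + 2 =l*(6*y - 2) - 18*y^2 + 2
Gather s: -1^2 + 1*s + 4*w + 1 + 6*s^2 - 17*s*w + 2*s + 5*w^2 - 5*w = 6*s^2 + s*(3 - 17*w) + 5*w^2 - w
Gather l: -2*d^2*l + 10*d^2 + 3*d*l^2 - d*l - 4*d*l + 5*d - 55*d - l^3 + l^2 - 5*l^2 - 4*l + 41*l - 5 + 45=10*d^2 - 50*d - l^3 + l^2*(3*d - 4) + l*(-2*d^2 - 5*d + 37) + 40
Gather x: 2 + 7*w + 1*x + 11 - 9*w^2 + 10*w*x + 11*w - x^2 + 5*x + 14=-9*w^2 + 18*w - x^2 + x*(10*w + 6) + 27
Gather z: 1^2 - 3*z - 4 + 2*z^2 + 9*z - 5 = 2*z^2 + 6*z - 8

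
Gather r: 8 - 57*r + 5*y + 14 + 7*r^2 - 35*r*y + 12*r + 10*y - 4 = 7*r^2 + r*(-35*y - 45) + 15*y + 18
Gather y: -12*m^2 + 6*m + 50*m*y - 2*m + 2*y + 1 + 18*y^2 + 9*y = -12*m^2 + 4*m + 18*y^2 + y*(50*m + 11) + 1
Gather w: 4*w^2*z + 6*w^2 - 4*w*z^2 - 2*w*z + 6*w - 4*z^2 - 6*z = w^2*(4*z + 6) + w*(-4*z^2 - 2*z + 6) - 4*z^2 - 6*z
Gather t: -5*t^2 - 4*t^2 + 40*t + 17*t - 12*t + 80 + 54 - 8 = -9*t^2 + 45*t + 126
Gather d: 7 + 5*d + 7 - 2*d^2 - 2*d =-2*d^2 + 3*d + 14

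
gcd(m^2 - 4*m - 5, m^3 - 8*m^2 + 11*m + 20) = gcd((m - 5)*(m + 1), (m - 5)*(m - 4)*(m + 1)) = m^2 - 4*m - 5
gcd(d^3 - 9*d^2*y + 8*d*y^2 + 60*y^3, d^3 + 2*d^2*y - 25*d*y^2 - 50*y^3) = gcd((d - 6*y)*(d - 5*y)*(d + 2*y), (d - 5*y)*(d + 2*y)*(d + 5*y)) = -d^2 + 3*d*y + 10*y^2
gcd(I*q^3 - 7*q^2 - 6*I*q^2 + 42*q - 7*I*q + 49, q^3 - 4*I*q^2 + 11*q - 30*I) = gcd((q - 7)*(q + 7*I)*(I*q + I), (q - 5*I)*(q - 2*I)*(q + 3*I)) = 1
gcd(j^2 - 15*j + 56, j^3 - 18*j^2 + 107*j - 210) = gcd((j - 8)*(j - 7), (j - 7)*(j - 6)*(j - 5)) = j - 7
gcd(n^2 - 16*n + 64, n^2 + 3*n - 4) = 1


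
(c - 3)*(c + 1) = c^2 - 2*c - 3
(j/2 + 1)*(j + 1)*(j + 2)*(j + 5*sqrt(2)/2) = j^4/2 + 5*sqrt(2)*j^3/4 + 5*j^3/2 + 4*j^2 + 25*sqrt(2)*j^2/4 + 2*j + 10*sqrt(2)*j + 5*sqrt(2)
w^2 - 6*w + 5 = (w - 5)*(w - 1)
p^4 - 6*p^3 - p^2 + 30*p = p*(p - 5)*(p - 3)*(p + 2)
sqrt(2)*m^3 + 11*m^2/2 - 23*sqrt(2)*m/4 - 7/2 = (m - sqrt(2))*(m + 7*sqrt(2)/2)*(sqrt(2)*m + 1/2)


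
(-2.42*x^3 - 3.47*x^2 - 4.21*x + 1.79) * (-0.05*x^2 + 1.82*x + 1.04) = 0.121*x^5 - 4.2309*x^4 - 8.6217*x^3 - 11.3605*x^2 - 1.1206*x + 1.8616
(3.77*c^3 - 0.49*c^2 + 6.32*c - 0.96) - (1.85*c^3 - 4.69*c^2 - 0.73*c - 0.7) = 1.92*c^3 + 4.2*c^2 + 7.05*c - 0.26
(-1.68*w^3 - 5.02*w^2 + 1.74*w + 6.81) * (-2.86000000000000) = 4.8048*w^3 + 14.3572*w^2 - 4.9764*w - 19.4766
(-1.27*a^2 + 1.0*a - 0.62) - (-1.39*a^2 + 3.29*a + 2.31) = 0.12*a^2 - 2.29*a - 2.93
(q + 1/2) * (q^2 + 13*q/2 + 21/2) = q^3 + 7*q^2 + 55*q/4 + 21/4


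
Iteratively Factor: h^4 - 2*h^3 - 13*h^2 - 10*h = (h + 1)*(h^3 - 3*h^2 - 10*h) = (h - 5)*(h + 1)*(h^2 + 2*h) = h*(h - 5)*(h + 1)*(h + 2)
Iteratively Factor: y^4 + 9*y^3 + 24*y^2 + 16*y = (y)*(y^3 + 9*y^2 + 24*y + 16) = y*(y + 4)*(y^2 + 5*y + 4) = y*(y + 4)^2*(y + 1)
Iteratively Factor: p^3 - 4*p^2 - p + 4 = (p - 1)*(p^2 - 3*p - 4) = (p - 1)*(p + 1)*(p - 4)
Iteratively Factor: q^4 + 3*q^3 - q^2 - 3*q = (q)*(q^3 + 3*q^2 - q - 3) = q*(q - 1)*(q^2 + 4*q + 3) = q*(q - 1)*(q + 3)*(q + 1)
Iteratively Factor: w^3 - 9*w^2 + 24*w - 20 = (w - 2)*(w^2 - 7*w + 10) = (w - 5)*(w - 2)*(w - 2)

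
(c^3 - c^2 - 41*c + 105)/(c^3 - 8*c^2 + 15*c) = (c + 7)/c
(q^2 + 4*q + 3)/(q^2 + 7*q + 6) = (q + 3)/(q + 6)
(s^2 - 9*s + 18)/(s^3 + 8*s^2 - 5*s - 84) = (s - 6)/(s^2 + 11*s + 28)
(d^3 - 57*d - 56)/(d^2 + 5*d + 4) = (d^2 - d - 56)/(d + 4)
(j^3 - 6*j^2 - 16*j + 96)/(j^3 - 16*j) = (j - 6)/j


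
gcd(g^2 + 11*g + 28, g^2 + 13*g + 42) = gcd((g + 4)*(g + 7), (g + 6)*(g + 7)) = g + 7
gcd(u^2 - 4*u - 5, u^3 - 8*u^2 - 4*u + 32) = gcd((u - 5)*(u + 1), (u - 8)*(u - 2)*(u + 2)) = 1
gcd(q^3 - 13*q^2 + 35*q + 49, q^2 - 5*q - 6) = q + 1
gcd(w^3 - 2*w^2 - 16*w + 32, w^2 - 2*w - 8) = w - 4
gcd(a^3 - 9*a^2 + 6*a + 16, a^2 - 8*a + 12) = a - 2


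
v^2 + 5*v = v*(v + 5)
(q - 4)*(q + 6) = q^2 + 2*q - 24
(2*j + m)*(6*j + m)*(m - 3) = 12*j^2*m - 36*j^2 + 8*j*m^2 - 24*j*m + m^3 - 3*m^2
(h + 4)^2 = h^2 + 8*h + 16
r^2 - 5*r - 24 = (r - 8)*(r + 3)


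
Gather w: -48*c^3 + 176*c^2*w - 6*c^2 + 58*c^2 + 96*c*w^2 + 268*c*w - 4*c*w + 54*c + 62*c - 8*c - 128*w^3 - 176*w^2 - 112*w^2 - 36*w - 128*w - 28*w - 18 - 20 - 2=-48*c^3 + 52*c^2 + 108*c - 128*w^3 + w^2*(96*c - 288) + w*(176*c^2 + 264*c - 192) - 40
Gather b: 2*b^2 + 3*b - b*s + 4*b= 2*b^2 + b*(7 - s)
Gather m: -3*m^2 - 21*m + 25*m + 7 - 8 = -3*m^2 + 4*m - 1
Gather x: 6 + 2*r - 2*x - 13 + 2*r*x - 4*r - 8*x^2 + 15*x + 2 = -2*r - 8*x^2 + x*(2*r + 13) - 5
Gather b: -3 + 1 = -2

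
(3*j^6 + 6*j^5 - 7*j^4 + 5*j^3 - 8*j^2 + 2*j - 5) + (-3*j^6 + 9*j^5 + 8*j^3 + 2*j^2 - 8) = 15*j^5 - 7*j^4 + 13*j^3 - 6*j^2 + 2*j - 13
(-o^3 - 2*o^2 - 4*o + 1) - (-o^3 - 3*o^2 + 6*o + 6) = o^2 - 10*o - 5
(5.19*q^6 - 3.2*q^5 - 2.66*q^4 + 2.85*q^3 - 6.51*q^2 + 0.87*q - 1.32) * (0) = 0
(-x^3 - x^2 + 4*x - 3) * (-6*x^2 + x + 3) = 6*x^5 + 5*x^4 - 28*x^3 + 19*x^2 + 9*x - 9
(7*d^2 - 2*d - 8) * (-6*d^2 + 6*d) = -42*d^4 + 54*d^3 + 36*d^2 - 48*d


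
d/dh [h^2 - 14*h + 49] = 2*h - 14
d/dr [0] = 0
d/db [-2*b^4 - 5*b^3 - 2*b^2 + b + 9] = -8*b^3 - 15*b^2 - 4*b + 1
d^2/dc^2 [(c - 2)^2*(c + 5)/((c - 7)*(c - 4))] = 8*(22*c^3 - 237*c^2 + 759*c - 571)/(c^6 - 33*c^5 + 447*c^4 - 3179*c^3 + 12516*c^2 - 25872*c + 21952)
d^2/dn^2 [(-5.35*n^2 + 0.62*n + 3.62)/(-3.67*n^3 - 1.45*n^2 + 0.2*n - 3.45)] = (144.11723*n^6 - 50.1043079999999*n^5 - 581.323596*n^4 - 1256.98189*n^3 - 96.10251*n^2 + 299.91588*n + 162.42965)/(49.430863*n^9 + 58.589715*n^8 + 15.067185*n^7 + 136.06594*n^6 + 109.33395*n^5 + 6.741075*n^4 + 125.035525*n^3 + 52.189875*n^2 - 7.1415*n + 41.063625)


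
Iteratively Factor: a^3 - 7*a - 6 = (a - 3)*(a^2 + 3*a + 2) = (a - 3)*(a + 2)*(a + 1)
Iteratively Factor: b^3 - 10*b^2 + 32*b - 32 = (b - 2)*(b^2 - 8*b + 16) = (b - 4)*(b - 2)*(b - 4)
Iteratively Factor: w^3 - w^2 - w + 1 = (w + 1)*(w^2 - 2*w + 1) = (w - 1)*(w + 1)*(w - 1)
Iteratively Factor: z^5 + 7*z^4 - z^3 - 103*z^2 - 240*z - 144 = (z + 4)*(z^4 + 3*z^3 - 13*z^2 - 51*z - 36) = (z + 3)*(z + 4)*(z^3 - 13*z - 12) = (z + 1)*(z + 3)*(z + 4)*(z^2 - z - 12) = (z + 1)*(z + 3)^2*(z + 4)*(z - 4)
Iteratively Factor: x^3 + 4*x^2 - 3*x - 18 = (x + 3)*(x^2 + x - 6) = (x + 3)^2*(x - 2)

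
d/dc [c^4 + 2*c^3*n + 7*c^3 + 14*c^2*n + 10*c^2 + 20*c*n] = 4*c^3 + 6*c^2*n + 21*c^2 + 28*c*n + 20*c + 20*n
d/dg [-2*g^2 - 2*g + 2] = -4*g - 2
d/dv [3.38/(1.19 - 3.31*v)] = 11.1878/(3.31*v - 1.19)^2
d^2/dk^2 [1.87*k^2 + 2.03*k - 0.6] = 3.74000000000000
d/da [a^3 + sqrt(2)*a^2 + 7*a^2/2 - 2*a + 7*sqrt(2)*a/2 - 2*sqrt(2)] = 3*a^2 + 2*sqrt(2)*a + 7*a - 2 + 7*sqrt(2)/2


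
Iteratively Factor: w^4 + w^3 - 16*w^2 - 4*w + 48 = (w - 2)*(w^3 + 3*w^2 - 10*w - 24) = (w - 2)*(w + 4)*(w^2 - w - 6) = (w - 3)*(w - 2)*(w + 4)*(w + 2)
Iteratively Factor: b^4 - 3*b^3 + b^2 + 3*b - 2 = (b - 1)*(b^3 - 2*b^2 - b + 2) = (b - 1)*(b + 1)*(b^2 - 3*b + 2) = (b - 2)*(b - 1)*(b + 1)*(b - 1)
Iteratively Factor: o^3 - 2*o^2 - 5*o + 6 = (o + 2)*(o^2 - 4*o + 3) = (o - 3)*(o + 2)*(o - 1)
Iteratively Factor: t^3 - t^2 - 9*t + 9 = (t + 3)*(t^2 - 4*t + 3) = (t - 1)*(t + 3)*(t - 3)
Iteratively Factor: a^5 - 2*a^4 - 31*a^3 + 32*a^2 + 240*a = (a - 4)*(a^4 + 2*a^3 - 23*a^2 - 60*a) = a*(a - 4)*(a^3 + 2*a^2 - 23*a - 60) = a*(a - 4)*(a + 3)*(a^2 - a - 20) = a*(a - 5)*(a - 4)*(a + 3)*(a + 4)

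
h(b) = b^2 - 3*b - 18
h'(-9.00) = -21.00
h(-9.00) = 90.00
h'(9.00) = 15.00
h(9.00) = 36.00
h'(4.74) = 6.48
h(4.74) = -9.75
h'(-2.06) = -7.12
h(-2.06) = -7.58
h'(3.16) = 3.32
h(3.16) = -17.49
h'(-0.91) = -4.82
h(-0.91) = -14.44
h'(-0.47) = -3.94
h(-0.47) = -16.37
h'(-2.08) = -7.16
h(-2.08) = -7.43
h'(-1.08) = -5.16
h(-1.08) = -13.59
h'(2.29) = 1.58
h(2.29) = -19.63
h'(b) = 2*b - 3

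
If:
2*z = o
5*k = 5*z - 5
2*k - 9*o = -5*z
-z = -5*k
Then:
No Solution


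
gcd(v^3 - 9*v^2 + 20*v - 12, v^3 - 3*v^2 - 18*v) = v - 6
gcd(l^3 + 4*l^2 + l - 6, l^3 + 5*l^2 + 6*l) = l^2 + 5*l + 6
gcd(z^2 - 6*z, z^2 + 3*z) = z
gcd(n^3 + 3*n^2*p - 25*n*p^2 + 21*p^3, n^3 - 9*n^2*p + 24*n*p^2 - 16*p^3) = -n + p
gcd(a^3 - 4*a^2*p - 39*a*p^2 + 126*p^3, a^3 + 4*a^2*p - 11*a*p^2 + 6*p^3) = a + 6*p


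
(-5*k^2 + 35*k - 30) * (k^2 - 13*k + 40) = -5*k^4 + 100*k^3 - 685*k^2 + 1790*k - 1200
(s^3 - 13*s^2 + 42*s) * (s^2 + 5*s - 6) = s^5 - 8*s^4 - 29*s^3 + 288*s^2 - 252*s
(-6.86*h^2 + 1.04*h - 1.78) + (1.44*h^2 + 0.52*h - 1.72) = -5.42*h^2 + 1.56*h - 3.5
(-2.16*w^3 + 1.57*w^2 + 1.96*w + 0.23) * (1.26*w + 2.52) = -2.7216*w^4 - 3.465*w^3 + 6.426*w^2 + 5.229*w + 0.5796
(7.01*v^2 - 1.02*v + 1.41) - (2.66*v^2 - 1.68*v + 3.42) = 4.35*v^2 + 0.66*v - 2.01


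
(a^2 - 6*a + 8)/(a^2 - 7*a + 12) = (a - 2)/(a - 3)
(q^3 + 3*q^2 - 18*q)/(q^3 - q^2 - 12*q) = (-q^2 - 3*q + 18)/(-q^2 + q + 12)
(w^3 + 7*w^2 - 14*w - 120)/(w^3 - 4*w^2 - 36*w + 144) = (w + 5)/(w - 6)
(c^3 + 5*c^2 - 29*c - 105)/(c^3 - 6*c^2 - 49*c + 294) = (c^2 - 2*c - 15)/(c^2 - 13*c + 42)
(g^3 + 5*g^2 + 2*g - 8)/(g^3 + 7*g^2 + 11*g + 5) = (g^3 + 5*g^2 + 2*g - 8)/(g^3 + 7*g^2 + 11*g + 5)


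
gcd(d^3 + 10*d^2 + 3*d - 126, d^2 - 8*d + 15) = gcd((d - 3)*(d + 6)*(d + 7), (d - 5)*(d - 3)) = d - 3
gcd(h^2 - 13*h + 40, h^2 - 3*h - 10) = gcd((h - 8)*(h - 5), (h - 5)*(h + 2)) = h - 5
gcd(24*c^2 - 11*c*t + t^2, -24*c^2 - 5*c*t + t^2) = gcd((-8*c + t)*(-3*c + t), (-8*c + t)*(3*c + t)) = -8*c + t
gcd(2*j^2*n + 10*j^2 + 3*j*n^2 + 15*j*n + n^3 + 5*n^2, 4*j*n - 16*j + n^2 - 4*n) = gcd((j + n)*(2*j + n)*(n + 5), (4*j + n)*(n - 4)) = 1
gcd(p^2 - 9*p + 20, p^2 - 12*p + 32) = p - 4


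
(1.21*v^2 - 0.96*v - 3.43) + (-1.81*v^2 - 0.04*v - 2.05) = -0.6*v^2 - 1.0*v - 5.48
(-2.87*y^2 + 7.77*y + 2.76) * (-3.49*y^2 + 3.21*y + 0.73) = 10.0163*y^4 - 36.33*y^3 + 13.2142*y^2 + 14.5317*y + 2.0148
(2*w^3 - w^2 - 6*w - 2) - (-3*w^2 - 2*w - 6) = 2*w^3 + 2*w^2 - 4*w + 4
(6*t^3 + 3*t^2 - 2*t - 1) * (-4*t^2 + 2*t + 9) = -24*t^5 + 68*t^3 + 27*t^2 - 20*t - 9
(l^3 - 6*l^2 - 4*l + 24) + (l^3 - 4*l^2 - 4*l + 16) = 2*l^3 - 10*l^2 - 8*l + 40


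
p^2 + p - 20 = (p - 4)*(p + 5)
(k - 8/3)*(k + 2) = k^2 - 2*k/3 - 16/3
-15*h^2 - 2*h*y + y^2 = (-5*h + y)*(3*h + y)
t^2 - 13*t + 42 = (t - 7)*(t - 6)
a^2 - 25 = (a - 5)*(a + 5)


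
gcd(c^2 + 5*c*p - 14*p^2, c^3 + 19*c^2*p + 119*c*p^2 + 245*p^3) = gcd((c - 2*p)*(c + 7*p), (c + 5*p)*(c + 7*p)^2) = c + 7*p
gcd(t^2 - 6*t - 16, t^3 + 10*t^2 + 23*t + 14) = t + 2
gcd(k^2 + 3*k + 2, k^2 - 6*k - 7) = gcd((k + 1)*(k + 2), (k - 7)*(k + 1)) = k + 1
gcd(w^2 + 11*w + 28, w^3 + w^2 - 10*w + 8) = w + 4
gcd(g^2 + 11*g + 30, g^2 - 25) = g + 5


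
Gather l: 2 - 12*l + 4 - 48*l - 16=-60*l - 10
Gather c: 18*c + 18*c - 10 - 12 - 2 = 36*c - 24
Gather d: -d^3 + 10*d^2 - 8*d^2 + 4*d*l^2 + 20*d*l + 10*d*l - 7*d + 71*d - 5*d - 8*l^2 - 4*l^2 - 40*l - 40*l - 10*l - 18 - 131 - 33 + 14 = -d^3 + 2*d^2 + d*(4*l^2 + 30*l + 59) - 12*l^2 - 90*l - 168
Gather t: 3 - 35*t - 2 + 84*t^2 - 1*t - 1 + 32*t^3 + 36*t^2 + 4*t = 32*t^3 + 120*t^2 - 32*t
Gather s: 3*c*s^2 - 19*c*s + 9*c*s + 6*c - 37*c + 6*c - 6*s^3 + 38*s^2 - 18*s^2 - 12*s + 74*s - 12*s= -25*c - 6*s^3 + s^2*(3*c + 20) + s*(50 - 10*c)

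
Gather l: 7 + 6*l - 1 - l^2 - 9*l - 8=-l^2 - 3*l - 2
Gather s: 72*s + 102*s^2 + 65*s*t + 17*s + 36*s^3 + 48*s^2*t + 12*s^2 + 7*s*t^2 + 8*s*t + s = 36*s^3 + s^2*(48*t + 114) + s*(7*t^2 + 73*t + 90)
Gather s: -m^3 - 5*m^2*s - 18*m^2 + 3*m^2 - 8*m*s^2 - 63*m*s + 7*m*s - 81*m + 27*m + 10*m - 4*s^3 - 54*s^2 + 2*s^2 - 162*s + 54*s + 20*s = -m^3 - 15*m^2 - 44*m - 4*s^3 + s^2*(-8*m - 52) + s*(-5*m^2 - 56*m - 88)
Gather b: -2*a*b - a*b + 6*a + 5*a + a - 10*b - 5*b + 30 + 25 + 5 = 12*a + b*(-3*a - 15) + 60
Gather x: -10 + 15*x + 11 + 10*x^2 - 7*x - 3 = 10*x^2 + 8*x - 2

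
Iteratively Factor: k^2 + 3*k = (k + 3)*(k)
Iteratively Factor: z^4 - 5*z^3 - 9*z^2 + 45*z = (z - 5)*(z^3 - 9*z) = (z - 5)*(z + 3)*(z^2 - 3*z) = (z - 5)*(z - 3)*(z + 3)*(z)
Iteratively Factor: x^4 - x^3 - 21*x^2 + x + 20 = (x - 1)*(x^3 - 21*x - 20) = (x - 5)*(x - 1)*(x^2 + 5*x + 4) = (x - 5)*(x - 1)*(x + 1)*(x + 4)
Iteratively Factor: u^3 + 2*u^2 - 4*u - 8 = (u - 2)*(u^2 + 4*u + 4) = (u - 2)*(u + 2)*(u + 2)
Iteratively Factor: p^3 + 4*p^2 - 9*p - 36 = (p - 3)*(p^2 + 7*p + 12) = (p - 3)*(p + 3)*(p + 4)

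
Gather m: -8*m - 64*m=-72*m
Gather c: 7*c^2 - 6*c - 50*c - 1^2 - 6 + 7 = 7*c^2 - 56*c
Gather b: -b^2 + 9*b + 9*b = -b^2 + 18*b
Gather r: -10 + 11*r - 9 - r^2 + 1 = -r^2 + 11*r - 18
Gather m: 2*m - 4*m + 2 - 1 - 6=-2*m - 5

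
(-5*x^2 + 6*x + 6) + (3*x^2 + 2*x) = -2*x^2 + 8*x + 6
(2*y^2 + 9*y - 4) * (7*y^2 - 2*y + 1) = 14*y^4 + 59*y^3 - 44*y^2 + 17*y - 4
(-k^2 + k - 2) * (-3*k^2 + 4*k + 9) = 3*k^4 - 7*k^3 + k^2 + k - 18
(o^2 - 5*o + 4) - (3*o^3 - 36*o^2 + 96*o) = -3*o^3 + 37*o^2 - 101*o + 4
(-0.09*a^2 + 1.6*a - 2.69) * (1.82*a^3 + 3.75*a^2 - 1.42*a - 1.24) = -0.1638*a^5 + 2.5745*a^4 + 1.232*a^3 - 12.2479*a^2 + 1.8358*a + 3.3356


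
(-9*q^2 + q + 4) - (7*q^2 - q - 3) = -16*q^2 + 2*q + 7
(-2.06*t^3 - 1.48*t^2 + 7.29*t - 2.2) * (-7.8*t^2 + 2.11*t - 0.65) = 16.068*t^5 + 7.1974*t^4 - 58.6458*t^3 + 33.5039*t^2 - 9.3805*t + 1.43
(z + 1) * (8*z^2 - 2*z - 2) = 8*z^3 + 6*z^2 - 4*z - 2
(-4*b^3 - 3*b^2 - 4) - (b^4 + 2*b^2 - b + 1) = -b^4 - 4*b^3 - 5*b^2 + b - 5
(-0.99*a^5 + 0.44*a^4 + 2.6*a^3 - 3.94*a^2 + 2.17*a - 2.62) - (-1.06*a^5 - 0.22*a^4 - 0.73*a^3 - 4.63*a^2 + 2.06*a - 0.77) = 0.0700000000000001*a^5 + 0.66*a^4 + 3.33*a^3 + 0.69*a^2 + 0.11*a - 1.85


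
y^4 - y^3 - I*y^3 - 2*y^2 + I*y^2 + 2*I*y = y*(y - 2)*(y + 1)*(y - I)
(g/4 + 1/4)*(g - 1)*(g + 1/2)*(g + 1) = g^4/4 + 3*g^3/8 - g^2/8 - 3*g/8 - 1/8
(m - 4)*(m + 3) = m^2 - m - 12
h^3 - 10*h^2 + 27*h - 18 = (h - 6)*(h - 3)*(h - 1)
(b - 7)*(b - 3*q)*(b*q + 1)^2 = b^4*q^2 - 3*b^3*q^3 - 7*b^3*q^2 + 2*b^3*q + 21*b^2*q^3 - 6*b^2*q^2 - 14*b^2*q + b^2 + 42*b*q^2 - 3*b*q - 7*b + 21*q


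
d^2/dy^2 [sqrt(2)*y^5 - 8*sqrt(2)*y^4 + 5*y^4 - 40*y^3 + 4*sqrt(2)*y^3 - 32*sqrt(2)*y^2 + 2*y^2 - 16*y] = 20*sqrt(2)*y^3 - 96*sqrt(2)*y^2 + 60*y^2 - 240*y + 24*sqrt(2)*y - 64*sqrt(2) + 4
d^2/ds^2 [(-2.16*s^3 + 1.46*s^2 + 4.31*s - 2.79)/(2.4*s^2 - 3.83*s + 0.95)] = (-2.8421709430404e-14*s^5 + 5.6843418860808e-14*s^4 + 22.971792*s^3 - 69.24024*s^2 + 83.21688*s - 35.130892)/(13.824*s^6 - 66.1824*s^5 + 122.03208*s^4 - 108.576287*s^3 + 48.304365*s^2 - 10.369725*s + 0.857375)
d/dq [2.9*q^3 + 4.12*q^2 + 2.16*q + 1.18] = 8.7*q^2 + 8.24*q + 2.16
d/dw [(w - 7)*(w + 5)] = 2*w - 2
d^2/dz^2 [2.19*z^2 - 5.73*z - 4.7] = 4.38000000000000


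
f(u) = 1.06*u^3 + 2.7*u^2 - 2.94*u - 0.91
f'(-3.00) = 9.48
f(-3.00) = 3.59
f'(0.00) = -2.94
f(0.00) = -0.91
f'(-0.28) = -4.20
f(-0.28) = 0.10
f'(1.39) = 10.71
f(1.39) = 3.07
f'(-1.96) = -1.31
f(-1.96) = 7.24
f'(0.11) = -2.31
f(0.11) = -1.20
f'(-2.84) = 7.37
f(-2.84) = 4.94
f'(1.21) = 8.25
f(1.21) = 1.36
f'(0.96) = 5.17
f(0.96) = -0.31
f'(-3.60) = 18.83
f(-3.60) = -4.79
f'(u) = 3.18*u^2 + 5.4*u - 2.94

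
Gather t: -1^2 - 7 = -8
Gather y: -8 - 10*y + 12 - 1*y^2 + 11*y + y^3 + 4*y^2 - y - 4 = y^3 + 3*y^2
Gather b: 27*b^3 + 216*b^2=27*b^3 + 216*b^2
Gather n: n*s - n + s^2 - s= n*(s - 1) + s^2 - s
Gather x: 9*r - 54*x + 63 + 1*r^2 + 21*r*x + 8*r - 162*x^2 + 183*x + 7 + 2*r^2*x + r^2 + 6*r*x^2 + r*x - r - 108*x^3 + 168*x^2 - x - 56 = 2*r^2 + 16*r - 108*x^3 + x^2*(6*r + 6) + x*(2*r^2 + 22*r + 128) + 14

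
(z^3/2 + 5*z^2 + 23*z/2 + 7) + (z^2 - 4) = z^3/2 + 6*z^2 + 23*z/2 + 3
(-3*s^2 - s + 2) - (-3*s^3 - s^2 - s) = 3*s^3 - 2*s^2 + 2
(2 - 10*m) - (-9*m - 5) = 7 - m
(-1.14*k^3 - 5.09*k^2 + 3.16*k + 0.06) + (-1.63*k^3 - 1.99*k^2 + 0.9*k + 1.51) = -2.77*k^3 - 7.08*k^2 + 4.06*k + 1.57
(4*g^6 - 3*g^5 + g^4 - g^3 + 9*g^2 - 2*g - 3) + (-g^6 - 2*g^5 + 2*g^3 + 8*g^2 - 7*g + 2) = 3*g^6 - 5*g^5 + g^4 + g^3 + 17*g^2 - 9*g - 1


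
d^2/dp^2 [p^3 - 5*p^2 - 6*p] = 6*p - 10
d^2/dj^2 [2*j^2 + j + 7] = 4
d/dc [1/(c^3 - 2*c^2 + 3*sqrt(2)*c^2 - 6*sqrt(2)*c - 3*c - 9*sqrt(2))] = (-3*c^2 - 6*sqrt(2)*c + 4*c + 3 + 6*sqrt(2))/(-c^3 - 3*sqrt(2)*c^2 + 2*c^2 + 3*c + 6*sqrt(2)*c + 9*sqrt(2))^2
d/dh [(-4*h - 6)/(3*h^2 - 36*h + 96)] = 4*(h^2 + 3*h - 50)/(3*(h^4 - 24*h^3 + 208*h^2 - 768*h + 1024))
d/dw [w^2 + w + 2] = 2*w + 1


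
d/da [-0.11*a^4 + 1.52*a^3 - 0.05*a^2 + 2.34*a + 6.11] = -0.44*a^3 + 4.56*a^2 - 0.1*a + 2.34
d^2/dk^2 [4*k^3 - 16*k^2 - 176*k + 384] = 24*k - 32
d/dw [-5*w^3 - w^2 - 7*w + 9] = -15*w^2 - 2*w - 7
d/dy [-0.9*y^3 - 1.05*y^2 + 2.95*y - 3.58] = -2.7*y^2 - 2.1*y + 2.95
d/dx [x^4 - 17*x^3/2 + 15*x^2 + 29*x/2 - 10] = 4*x^3 - 51*x^2/2 + 30*x + 29/2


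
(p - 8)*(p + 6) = p^2 - 2*p - 48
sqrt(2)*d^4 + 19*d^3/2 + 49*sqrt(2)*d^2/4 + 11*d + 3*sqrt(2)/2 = (d + sqrt(2)/2)*(d + sqrt(2))*(d + 3*sqrt(2))*(sqrt(2)*d + 1/2)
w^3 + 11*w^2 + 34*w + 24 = (w + 1)*(w + 4)*(w + 6)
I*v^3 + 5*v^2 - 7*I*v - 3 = (v - 3*I)*(v - I)*(I*v + 1)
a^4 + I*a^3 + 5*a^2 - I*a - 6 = (a - 2*I)*(a + 3*I)*(-I*a + I)*(I*a + I)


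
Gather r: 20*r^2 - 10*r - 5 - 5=20*r^2 - 10*r - 10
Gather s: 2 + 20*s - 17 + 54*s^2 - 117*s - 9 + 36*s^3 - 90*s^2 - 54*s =36*s^3 - 36*s^2 - 151*s - 24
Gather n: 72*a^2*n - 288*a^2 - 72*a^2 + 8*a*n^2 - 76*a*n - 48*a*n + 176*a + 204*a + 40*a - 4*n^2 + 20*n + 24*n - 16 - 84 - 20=-360*a^2 + 420*a + n^2*(8*a - 4) + n*(72*a^2 - 124*a + 44) - 120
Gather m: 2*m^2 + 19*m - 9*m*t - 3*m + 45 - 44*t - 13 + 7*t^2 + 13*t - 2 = 2*m^2 + m*(16 - 9*t) + 7*t^2 - 31*t + 30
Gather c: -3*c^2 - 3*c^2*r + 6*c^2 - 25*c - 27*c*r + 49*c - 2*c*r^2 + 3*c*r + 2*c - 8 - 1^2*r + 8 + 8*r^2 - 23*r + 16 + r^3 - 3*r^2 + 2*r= c^2*(3 - 3*r) + c*(-2*r^2 - 24*r + 26) + r^3 + 5*r^2 - 22*r + 16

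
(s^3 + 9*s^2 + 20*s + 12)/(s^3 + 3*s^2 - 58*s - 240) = (s^2 + 3*s + 2)/(s^2 - 3*s - 40)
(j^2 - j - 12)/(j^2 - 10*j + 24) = (j + 3)/(j - 6)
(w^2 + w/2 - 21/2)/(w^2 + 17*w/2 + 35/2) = (w - 3)/(w + 5)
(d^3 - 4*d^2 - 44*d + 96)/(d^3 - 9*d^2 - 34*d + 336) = (d - 2)/(d - 7)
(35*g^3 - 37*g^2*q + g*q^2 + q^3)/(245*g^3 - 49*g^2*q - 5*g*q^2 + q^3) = (-g + q)/(-7*g + q)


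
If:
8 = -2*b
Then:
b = -4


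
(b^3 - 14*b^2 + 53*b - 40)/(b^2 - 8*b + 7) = (b^2 - 13*b + 40)/(b - 7)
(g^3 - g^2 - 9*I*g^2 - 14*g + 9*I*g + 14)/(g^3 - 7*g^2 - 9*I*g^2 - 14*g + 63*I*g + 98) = (g - 1)/(g - 7)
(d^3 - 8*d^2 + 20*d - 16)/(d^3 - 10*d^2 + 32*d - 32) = (d - 2)/(d - 4)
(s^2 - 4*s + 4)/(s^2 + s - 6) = (s - 2)/(s + 3)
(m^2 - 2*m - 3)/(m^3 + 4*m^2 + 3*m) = (m - 3)/(m*(m + 3))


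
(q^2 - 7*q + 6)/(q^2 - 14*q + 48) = (q - 1)/(q - 8)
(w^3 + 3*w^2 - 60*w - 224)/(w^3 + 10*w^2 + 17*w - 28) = (w - 8)/(w - 1)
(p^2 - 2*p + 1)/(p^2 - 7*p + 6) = (p - 1)/(p - 6)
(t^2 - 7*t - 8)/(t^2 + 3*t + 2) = (t - 8)/(t + 2)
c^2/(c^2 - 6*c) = c/(c - 6)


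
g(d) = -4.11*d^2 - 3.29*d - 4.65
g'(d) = -8.22*d - 3.29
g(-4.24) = -64.59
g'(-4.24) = 31.56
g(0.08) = -4.94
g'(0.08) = -3.95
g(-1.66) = -10.51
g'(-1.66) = 10.36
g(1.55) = -19.62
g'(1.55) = -16.03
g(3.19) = -56.97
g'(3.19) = -29.51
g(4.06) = -85.75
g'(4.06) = -36.66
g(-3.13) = -34.62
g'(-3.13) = 22.44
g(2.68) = -42.99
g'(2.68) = -25.32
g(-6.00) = -132.87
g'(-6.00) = 46.03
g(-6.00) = -132.87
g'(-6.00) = 46.03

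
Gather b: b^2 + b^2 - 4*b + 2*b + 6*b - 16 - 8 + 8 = 2*b^2 + 4*b - 16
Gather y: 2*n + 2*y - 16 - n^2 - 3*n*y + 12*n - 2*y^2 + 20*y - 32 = -n^2 + 14*n - 2*y^2 + y*(22 - 3*n) - 48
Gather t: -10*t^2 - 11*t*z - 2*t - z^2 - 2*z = -10*t^2 + t*(-11*z - 2) - z^2 - 2*z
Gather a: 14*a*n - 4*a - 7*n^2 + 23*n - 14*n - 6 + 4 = a*(14*n - 4) - 7*n^2 + 9*n - 2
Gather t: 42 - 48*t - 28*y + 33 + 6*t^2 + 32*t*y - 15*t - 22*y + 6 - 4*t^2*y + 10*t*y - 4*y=t^2*(6 - 4*y) + t*(42*y - 63) - 54*y + 81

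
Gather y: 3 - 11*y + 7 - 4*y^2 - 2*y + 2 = -4*y^2 - 13*y + 12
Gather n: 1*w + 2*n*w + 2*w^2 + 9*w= 2*n*w + 2*w^2 + 10*w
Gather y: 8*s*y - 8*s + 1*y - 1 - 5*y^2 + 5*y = -8*s - 5*y^2 + y*(8*s + 6) - 1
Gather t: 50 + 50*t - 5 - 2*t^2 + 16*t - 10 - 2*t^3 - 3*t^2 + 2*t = -2*t^3 - 5*t^2 + 68*t + 35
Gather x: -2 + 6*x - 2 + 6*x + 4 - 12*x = 0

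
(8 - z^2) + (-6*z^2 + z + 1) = -7*z^2 + z + 9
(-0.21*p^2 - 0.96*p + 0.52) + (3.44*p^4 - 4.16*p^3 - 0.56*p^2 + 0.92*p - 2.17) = 3.44*p^4 - 4.16*p^3 - 0.77*p^2 - 0.0399999999999999*p - 1.65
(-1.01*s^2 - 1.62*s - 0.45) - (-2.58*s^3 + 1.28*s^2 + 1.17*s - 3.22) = 2.58*s^3 - 2.29*s^2 - 2.79*s + 2.77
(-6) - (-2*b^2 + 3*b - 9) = 2*b^2 - 3*b + 3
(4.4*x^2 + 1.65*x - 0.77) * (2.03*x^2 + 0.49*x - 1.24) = 8.932*x^4 + 5.5055*x^3 - 6.2106*x^2 - 2.4233*x + 0.9548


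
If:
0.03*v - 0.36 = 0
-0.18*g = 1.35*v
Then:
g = -90.00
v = 12.00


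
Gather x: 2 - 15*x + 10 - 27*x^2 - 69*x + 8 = -27*x^2 - 84*x + 20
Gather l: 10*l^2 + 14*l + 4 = 10*l^2 + 14*l + 4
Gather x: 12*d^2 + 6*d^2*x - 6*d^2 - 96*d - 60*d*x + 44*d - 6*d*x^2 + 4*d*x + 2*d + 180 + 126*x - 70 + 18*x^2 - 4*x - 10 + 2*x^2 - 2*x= 6*d^2 - 50*d + x^2*(20 - 6*d) + x*(6*d^2 - 56*d + 120) + 100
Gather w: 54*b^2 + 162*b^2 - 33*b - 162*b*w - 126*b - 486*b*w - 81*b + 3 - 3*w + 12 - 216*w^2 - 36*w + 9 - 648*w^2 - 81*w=216*b^2 - 240*b - 864*w^2 + w*(-648*b - 120) + 24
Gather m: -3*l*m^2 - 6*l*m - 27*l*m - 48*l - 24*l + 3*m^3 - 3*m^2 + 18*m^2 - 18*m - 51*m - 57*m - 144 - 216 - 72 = -72*l + 3*m^3 + m^2*(15 - 3*l) + m*(-33*l - 126) - 432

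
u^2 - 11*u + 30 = (u - 6)*(u - 5)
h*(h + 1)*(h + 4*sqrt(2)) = h^3 + h^2 + 4*sqrt(2)*h^2 + 4*sqrt(2)*h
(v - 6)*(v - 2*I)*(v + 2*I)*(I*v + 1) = I*v^4 + v^3 - 6*I*v^3 - 6*v^2 + 4*I*v^2 + 4*v - 24*I*v - 24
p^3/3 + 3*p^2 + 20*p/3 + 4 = (p/3 + 1/3)*(p + 2)*(p + 6)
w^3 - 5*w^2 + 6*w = w*(w - 3)*(w - 2)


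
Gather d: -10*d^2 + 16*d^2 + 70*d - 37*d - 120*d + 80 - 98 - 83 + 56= 6*d^2 - 87*d - 45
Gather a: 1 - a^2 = 1 - a^2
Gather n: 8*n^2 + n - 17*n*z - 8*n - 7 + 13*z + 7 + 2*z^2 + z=8*n^2 + n*(-17*z - 7) + 2*z^2 + 14*z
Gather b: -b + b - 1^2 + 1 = 0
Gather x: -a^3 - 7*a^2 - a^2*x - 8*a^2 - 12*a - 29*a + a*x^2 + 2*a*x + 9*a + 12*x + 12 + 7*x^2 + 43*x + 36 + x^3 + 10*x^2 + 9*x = -a^3 - 15*a^2 - 32*a + x^3 + x^2*(a + 17) + x*(-a^2 + 2*a + 64) + 48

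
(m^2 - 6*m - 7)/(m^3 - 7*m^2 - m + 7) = 1/(m - 1)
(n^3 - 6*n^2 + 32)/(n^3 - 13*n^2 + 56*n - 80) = (n + 2)/(n - 5)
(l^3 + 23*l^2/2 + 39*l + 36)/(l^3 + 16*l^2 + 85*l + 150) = (l^2 + 11*l/2 + 6)/(l^2 + 10*l + 25)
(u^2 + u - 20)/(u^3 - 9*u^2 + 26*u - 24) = (u + 5)/(u^2 - 5*u + 6)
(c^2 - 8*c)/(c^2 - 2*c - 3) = c*(8 - c)/(-c^2 + 2*c + 3)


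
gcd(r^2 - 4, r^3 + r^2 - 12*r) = 1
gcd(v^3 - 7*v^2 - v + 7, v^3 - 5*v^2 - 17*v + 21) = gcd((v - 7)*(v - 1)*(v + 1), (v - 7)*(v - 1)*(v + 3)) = v^2 - 8*v + 7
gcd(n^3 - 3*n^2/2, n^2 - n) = n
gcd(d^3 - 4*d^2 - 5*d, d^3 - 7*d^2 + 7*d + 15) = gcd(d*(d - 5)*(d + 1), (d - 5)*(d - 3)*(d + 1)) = d^2 - 4*d - 5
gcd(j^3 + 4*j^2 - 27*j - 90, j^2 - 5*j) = j - 5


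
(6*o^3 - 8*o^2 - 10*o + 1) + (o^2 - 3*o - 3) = 6*o^3 - 7*o^2 - 13*o - 2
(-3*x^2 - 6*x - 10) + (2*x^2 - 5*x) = -x^2 - 11*x - 10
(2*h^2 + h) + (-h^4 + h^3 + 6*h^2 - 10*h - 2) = -h^4 + h^3 + 8*h^2 - 9*h - 2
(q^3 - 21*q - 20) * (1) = q^3 - 21*q - 20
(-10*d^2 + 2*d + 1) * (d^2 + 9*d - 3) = -10*d^4 - 88*d^3 + 49*d^2 + 3*d - 3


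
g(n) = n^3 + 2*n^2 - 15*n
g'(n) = 3*n^2 + 4*n - 15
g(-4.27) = 22.66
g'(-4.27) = 22.62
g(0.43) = -6.00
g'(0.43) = -12.73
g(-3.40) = 34.82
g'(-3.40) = 6.08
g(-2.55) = 34.67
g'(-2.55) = -5.69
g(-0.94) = 15.04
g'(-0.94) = -16.11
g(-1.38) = 21.88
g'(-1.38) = -14.81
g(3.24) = 6.41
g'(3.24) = 29.45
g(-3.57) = 33.54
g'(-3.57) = 8.95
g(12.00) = 1836.00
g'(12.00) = 465.00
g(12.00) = 1836.00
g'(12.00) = 465.00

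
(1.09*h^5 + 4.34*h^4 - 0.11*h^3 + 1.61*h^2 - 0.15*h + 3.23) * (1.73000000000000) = 1.8857*h^5 + 7.5082*h^4 - 0.1903*h^3 + 2.7853*h^2 - 0.2595*h + 5.5879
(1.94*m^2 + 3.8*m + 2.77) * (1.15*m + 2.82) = 2.231*m^3 + 9.8408*m^2 + 13.9015*m + 7.8114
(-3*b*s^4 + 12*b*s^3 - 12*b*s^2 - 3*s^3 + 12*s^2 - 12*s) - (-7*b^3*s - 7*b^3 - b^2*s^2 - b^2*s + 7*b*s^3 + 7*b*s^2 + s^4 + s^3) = 7*b^3*s + 7*b^3 + b^2*s^2 + b^2*s - 3*b*s^4 + 5*b*s^3 - 19*b*s^2 - s^4 - 4*s^3 + 12*s^2 - 12*s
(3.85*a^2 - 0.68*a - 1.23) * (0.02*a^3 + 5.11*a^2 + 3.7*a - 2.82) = 0.077*a^5 + 19.6599*a^4 + 10.7456*a^3 - 19.6583*a^2 - 2.6334*a + 3.4686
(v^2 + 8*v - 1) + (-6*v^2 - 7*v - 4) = -5*v^2 + v - 5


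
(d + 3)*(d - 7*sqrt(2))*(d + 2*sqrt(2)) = d^3 - 5*sqrt(2)*d^2 + 3*d^2 - 28*d - 15*sqrt(2)*d - 84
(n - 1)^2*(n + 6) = n^3 + 4*n^2 - 11*n + 6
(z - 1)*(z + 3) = z^2 + 2*z - 3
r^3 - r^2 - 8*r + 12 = (r - 2)^2*(r + 3)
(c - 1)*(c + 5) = c^2 + 4*c - 5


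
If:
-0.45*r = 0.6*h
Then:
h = -0.75*r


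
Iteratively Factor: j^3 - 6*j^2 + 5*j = (j - 1)*(j^2 - 5*j) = (j - 5)*(j - 1)*(j)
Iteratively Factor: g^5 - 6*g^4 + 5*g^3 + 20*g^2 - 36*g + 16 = (g - 4)*(g^4 - 2*g^3 - 3*g^2 + 8*g - 4) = (g - 4)*(g - 1)*(g^3 - g^2 - 4*g + 4) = (g - 4)*(g - 2)*(g - 1)*(g^2 + g - 2) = (g - 4)*(g - 2)*(g - 1)*(g + 2)*(g - 1)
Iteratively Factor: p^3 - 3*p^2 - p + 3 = (p - 1)*(p^2 - 2*p - 3) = (p - 3)*(p - 1)*(p + 1)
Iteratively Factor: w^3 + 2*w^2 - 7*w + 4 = (w - 1)*(w^2 + 3*w - 4) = (w - 1)^2*(w + 4)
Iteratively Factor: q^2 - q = (q - 1)*(q)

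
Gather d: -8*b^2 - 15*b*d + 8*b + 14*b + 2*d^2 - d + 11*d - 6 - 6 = -8*b^2 + 22*b + 2*d^2 + d*(10 - 15*b) - 12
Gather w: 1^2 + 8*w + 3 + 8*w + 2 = 16*w + 6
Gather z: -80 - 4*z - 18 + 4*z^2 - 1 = 4*z^2 - 4*z - 99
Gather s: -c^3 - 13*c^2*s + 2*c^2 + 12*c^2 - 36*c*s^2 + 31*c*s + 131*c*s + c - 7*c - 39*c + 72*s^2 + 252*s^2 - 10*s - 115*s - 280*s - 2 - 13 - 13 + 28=-c^3 + 14*c^2 - 45*c + s^2*(324 - 36*c) + s*(-13*c^2 + 162*c - 405)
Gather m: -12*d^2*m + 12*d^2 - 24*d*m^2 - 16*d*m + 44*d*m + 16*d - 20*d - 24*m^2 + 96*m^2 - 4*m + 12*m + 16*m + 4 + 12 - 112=12*d^2 - 4*d + m^2*(72 - 24*d) + m*(-12*d^2 + 28*d + 24) - 96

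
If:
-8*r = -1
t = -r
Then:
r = 1/8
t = -1/8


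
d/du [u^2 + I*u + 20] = 2*u + I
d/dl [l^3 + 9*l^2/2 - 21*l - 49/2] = 3*l^2 + 9*l - 21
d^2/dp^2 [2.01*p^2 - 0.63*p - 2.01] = 4.02000000000000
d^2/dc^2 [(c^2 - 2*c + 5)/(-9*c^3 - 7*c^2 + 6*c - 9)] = 2*(-81*c^6 + 486*c^5 - 2214*c^4 - 1789*c^3 - 708*c^2 + 1467*c + 162)/(729*c^9 + 1701*c^8 - 135*c^7 + 262*c^6 + 3492*c^5 - 837*c^4 - 297*c^3 + 2673*c^2 - 1458*c + 729)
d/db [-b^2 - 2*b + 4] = -2*b - 2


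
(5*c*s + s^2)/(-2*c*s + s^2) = (5*c + s)/(-2*c + s)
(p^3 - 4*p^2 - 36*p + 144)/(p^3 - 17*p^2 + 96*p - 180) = (p^2 + 2*p - 24)/(p^2 - 11*p + 30)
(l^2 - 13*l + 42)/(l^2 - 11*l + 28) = (l - 6)/(l - 4)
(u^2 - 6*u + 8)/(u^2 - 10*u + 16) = (u - 4)/(u - 8)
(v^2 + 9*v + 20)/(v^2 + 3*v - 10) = (v + 4)/(v - 2)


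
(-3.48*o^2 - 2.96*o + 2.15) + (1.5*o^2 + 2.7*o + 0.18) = -1.98*o^2 - 0.26*o + 2.33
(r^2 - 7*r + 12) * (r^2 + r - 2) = r^4 - 6*r^3 + 3*r^2 + 26*r - 24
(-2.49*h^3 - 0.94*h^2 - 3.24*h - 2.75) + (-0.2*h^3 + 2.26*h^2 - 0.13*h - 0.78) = -2.69*h^3 + 1.32*h^2 - 3.37*h - 3.53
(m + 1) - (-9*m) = 10*m + 1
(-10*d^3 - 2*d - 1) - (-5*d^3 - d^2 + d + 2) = -5*d^3 + d^2 - 3*d - 3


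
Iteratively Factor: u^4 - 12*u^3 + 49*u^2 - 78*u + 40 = (u - 1)*(u^3 - 11*u^2 + 38*u - 40) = (u - 4)*(u - 1)*(u^2 - 7*u + 10) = (u - 5)*(u - 4)*(u - 1)*(u - 2)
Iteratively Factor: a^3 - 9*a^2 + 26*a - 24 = (a - 3)*(a^2 - 6*a + 8) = (a - 4)*(a - 3)*(a - 2)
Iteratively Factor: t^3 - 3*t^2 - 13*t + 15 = (t - 1)*(t^2 - 2*t - 15) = (t - 1)*(t + 3)*(t - 5)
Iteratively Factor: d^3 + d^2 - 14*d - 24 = (d - 4)*(d^2 + 5*d + 6) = (d - 4)*(d + 2)*(d + 3)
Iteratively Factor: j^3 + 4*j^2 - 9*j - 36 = (j + 4)*(j^2 - 9) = (j + 3)*(j + 4)*(j - 3)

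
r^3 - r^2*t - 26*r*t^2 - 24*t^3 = (r - 6*t)*(r + t)*(r + 4*t)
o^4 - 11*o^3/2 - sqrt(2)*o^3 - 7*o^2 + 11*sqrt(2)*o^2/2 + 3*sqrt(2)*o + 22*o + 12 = (o - 6)*(o + 1/2)*(o - 2*sqrt(2))*(o + sqrt(2))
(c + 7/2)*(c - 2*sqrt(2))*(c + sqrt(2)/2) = c^3 - 3*sqrt(2)*c^2/2 + 7*c^2/2 - 21*sqrt(2)*c/4 - 2*c - 7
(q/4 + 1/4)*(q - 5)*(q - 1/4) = q^3/4 - 17*q^2/16 - q + 5/16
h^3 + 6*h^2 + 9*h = h*(h + 3)^2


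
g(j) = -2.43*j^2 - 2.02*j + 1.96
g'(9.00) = -45.76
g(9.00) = -213.05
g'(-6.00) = 27.14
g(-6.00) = -73.40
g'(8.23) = -42.02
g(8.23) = -179.26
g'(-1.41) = 4.83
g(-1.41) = -0.02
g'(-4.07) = 17.76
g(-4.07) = -30.07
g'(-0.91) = 2.40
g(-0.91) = 1.79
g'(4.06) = -21.75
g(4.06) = -46.30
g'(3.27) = -17.91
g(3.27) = -30.63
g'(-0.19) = -1.10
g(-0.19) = 2.26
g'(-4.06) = 17.71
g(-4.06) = -29.89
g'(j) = -4.86*j - 2.02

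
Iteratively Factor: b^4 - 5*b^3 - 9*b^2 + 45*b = (b + 3)*(b^3 - 8*b^2 + 15*b) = b*(b + 3)*(b^2 - 8*b + 15) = b*(b - 3)*(b + 3)*(b - 5)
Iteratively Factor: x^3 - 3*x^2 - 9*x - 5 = (x - 5)*(x^2 + 2*x + 1) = (x - 5)*(x + 1)*(x + 1)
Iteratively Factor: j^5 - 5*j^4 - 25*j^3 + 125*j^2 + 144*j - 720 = (j - 5)*(j^4 - 25*j^2 + 144) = (j - 5)*(j - 3)*(j^3 + 3*j^2 - 16*j - 48) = (j - 5)*(j - 4)*(j - 3)*(j^2 + 7*j + 12) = (j - 5)*(j - 4)*(j - 3)*(j + 3)*(j + 4)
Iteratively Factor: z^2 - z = (z - 1)*(z)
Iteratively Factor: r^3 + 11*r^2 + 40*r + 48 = (r + 4)*(r^2 + 7*r + 12) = (r + 4)^2*(r + 3)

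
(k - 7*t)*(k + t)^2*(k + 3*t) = k^4 - 2*k^3*t - 28*k^2*t^2 - 46*k*t^3 - 21*t^4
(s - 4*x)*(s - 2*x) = s^2 - 6*s*x + 8*x^2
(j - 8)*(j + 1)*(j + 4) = j^3 - 3*j^2 - 36*j - 32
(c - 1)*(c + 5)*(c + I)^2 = c^4 + 4*c^3 + 2*I*c^3 - 6*c^2 + 8*I*c^2 - 4*c - 10*I*c + 5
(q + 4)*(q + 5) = q^2 + 9*q + 20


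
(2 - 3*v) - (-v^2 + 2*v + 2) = v^2 - 5*v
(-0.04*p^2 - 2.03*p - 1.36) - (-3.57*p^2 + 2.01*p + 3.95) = 3.53*p^2 - 4.04*p - 5.31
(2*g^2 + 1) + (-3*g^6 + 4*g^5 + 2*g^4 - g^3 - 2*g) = -3*g^6 + 4*g^5 + 2*g^4 - g^3 + 2*g^2 - 2*g + 1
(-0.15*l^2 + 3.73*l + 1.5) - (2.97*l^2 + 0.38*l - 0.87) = -3.12*l^2 + 3.35*l + 2.37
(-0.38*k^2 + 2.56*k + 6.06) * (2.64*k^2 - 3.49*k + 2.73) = -1.0032*k^4 + 8.0846*k^3 + 6.0266*k^2 - 14.1606*k + 16.5438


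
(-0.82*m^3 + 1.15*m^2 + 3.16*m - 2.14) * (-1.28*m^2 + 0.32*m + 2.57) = 1.0496*m^5 - 1.7344*m^4 - 5.7842*m^3 + 6.7059*m^2 + 7.4364*m - 5.4998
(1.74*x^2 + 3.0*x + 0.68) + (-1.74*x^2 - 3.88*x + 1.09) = 1.77 - 0.88*x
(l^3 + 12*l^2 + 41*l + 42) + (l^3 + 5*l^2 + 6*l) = 2*l^3 + 17*l^2 + 47*l + 42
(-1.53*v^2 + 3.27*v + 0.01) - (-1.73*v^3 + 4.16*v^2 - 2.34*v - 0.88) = 1.73*v^3 - 5.69*v^2 + 5.61*v + 0.89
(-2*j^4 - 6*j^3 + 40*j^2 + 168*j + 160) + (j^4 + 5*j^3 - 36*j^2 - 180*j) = -j^4 - j^3 + 4*j^2 - 12*j + 160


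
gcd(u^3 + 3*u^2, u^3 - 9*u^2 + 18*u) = u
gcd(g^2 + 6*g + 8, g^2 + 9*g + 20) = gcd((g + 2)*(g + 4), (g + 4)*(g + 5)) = g + 4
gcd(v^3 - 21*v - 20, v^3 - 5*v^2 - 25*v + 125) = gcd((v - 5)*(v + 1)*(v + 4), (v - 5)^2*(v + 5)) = v - 5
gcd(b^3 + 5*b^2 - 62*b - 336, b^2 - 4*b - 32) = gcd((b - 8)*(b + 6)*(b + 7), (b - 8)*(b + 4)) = b - 8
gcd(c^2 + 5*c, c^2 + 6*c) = c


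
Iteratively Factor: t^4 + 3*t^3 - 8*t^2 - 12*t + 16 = (t + 2)*(t^3 + t^2 - 10*t + 8) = (t - 2)*(t + 2)*(t^2 + 3*t - 4) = (t - 2)*(t - 1)*(t + 2)*(t + 4)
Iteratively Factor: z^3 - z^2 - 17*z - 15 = (z + 1)*(z^2 - 2*z - 15) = (z - 5)*(z + 1)*(z + 3)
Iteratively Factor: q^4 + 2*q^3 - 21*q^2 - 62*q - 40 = (q + 2)*(q^3 - 21*q - 20) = (q + 1)*(q + 2)*(q^2 - q - 20) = (q - 5)*(q + 1)*(q + 2)*(q + 4)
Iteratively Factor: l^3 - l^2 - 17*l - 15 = (l + 1)*(l^2 - 2*l - 15) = (l - 5)*(l + 1)*(l + 3)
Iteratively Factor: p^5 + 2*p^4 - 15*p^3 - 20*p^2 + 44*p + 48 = (p - 3)*(p^4 + 5*p^3 - 20*p - 16) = (p - 3)*(p + 1)*(p^3 + 4*p^2 - 4*p - 16) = (p - 3)*(p + 1)*(p + 2)*(p^2 + 2*p - 8) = (p - 3)*(p + 1)*(p + 2)*(p + 4)*(p - 2)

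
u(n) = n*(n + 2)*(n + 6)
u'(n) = n*(n + 2) + n*(n + 6) + (n + 2)*(n + 6)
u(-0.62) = -4.60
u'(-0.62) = 3.23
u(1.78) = 52.35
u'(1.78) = 49.99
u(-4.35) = 16.87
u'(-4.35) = -0.83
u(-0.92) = -5.05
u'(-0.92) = -0.18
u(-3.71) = 14.53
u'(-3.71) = -6.07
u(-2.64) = 5.68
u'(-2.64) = -9.33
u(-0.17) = -1.81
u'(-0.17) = 9.37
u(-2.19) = 1.59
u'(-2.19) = -8.65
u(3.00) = 135.00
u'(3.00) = 87.00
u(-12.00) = -720.00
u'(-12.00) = 252.00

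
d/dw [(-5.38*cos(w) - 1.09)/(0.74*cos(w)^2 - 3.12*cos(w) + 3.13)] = (-3.9812*cos(w)^2 - 1.6132*cos(w) + 20.2402)*sin(w)/(0.5476*cos(w)^4 - 4.6176*cos(w)^3 + 14.3668*cos(w)^2 - 19.5312*cos(w) + 9.7969)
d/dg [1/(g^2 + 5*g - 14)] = (-2*g - 5)/(g^2 + 5*g - 14)^2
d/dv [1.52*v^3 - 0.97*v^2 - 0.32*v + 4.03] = 4.56*v^2 - 1.94*v - 0.32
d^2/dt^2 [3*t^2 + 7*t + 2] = 6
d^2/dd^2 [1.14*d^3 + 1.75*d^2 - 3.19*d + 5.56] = 6.84*d + 3.5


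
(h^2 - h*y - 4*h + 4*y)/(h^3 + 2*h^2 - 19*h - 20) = (h - y)/(h^2 + 6*h + 5)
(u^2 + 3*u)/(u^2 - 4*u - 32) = u*(u + 3)/(u^2 - 4*u - 32)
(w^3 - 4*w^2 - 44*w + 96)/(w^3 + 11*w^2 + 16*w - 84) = (w - 8)/(w + 7)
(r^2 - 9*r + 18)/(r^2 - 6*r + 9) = (r - 6)/(r - 3)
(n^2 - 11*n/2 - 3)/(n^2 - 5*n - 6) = (n + 1/2)/(n + 1)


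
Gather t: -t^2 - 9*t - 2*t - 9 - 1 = -t^2 - 11*t - 10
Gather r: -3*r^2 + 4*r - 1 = -3*r^2 + 4*r - 1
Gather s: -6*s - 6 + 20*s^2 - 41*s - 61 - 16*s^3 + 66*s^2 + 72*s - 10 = -16*s^3 + 86*s^2 + 25*s - 77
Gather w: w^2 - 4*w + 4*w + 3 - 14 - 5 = w^2 - 16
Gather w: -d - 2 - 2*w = -d - 2*w - 2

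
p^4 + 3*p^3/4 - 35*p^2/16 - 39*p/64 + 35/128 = (p - 5/4)*(p - 1/4)*(p + 1/2)*(p + 7/4)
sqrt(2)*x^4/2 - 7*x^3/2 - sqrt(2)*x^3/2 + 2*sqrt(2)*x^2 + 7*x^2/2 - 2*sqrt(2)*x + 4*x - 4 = (x - 1)*(x - 2*sqrt(2))^2*(sqrt(2)*x/2 + 1/2)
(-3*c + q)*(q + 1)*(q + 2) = -3*c*q^2 - 9*c*q - 6*c + q^3 + 3*q^2 + 2*q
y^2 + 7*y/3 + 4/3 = (y + 1)*(y + 4/3)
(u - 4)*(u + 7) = u^2 + 3*u - 28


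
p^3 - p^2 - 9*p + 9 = (p - 3)*(p - 1)*(p + 3)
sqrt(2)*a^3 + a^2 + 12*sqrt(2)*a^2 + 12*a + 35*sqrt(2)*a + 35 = (a + 5)*(a + 7)*(sqrt(2)*a + 1)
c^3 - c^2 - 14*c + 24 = (c - 3)*(c - 2)*(c + 4)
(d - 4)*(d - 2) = d^2 - 6*d + 8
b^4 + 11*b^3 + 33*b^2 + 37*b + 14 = (b + 1)^2*(b + 2)*(b + 7)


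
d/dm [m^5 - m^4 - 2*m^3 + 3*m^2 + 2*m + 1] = 5*m^4 - 4*m^3 - 6*m^2 + 6*m + 2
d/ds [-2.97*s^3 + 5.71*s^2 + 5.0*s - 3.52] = -8.91*s^2 + 11.42*s + 5.0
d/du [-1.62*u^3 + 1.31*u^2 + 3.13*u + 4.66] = -4.86*u^2 + 2.62*u + 3.13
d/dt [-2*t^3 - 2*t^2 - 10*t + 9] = -6*t^2 - 4*t - 10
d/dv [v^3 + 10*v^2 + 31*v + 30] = 3*v^2 + 20*v + 31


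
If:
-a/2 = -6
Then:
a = 12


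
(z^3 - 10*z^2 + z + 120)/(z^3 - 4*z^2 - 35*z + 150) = (z^2 - 5*z - 24)/(z^2 + z - 30)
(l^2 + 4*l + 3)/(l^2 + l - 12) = (l^2 + 4*l + 3)/(l^2 + l - 12)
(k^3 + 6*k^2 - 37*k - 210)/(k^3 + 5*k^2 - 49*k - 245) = (k - 6)/(k - 7)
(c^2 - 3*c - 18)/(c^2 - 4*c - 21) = (c - 6)/(c - 7)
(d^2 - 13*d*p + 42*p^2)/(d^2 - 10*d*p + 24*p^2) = (-d + 7*p)/(-d + 4*p)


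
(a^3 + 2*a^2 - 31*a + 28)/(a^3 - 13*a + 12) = (a^2 + 3*a - 28)/(a^2 + a - 12)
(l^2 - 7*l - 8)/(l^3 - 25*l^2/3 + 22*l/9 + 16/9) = 9*(l + 1)/(9*l^2 - 3*l - 2)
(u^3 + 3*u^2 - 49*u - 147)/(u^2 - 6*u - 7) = (u^2 + 10*u + 21)/(u + 1)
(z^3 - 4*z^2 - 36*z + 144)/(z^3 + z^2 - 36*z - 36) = (z - 4)/(z + 1)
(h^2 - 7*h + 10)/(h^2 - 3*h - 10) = (h - 2)/(h + 2)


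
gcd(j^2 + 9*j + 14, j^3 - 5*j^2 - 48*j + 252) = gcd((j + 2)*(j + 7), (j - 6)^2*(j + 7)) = j + 7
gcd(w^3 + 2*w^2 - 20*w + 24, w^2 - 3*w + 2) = w - 2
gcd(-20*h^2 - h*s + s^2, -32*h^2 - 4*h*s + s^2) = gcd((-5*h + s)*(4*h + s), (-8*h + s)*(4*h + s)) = 4*h + s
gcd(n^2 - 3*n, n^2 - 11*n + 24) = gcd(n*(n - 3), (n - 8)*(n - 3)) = n - 3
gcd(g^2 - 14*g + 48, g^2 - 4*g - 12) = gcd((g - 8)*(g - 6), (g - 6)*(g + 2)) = g - 6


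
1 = 1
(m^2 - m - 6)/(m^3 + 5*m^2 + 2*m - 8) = (m - 3)/(m^2 + 3*m - 4)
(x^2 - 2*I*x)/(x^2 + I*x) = (x - 2*I)/(x + I)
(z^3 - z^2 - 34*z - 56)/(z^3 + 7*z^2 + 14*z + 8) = (z - 7)/(z + 1)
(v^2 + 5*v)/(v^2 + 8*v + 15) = v/(v + 3)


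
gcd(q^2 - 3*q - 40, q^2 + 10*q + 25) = q + 5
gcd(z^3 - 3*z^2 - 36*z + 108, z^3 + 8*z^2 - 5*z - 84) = z - 3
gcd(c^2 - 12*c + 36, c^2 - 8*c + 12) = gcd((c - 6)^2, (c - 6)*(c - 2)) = c - 6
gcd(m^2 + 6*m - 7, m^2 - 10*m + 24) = 1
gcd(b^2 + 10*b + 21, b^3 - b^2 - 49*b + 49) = b + 7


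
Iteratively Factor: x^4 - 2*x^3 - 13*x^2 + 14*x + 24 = (x - 4)*(x^3 + 2*x^2 - 5*x - 6) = (x - 4)*(x + 3)*(x^2 - x - 2) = (x - 4)*(x + 1)*(x + 3)*(x - 2)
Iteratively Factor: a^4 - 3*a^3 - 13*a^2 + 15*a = (a + 3)*(a^3 - 6*a^2 + 5*a) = (a - 1)*(a + 3)*(a^2 - 5*a) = a*(a - 1)*(a + 3)*(a - 5)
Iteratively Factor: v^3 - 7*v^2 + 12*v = (v - 4)*(v^2 - 3*v) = (v - 4)*(v - 3)*(v)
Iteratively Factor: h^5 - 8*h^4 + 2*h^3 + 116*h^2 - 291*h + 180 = (h - 3)*(h^4 - 5*h^3 - 13*h^2 + 77*h - 60) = (h - 3)*(h + 4)*(h^3 - 9*h^2 + 23*h - 15) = (h - 5)*(h - 3)*(h + 4)*(h^2 - 4*h + 3) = (h - 5)*(h - 3)^2*(h + 4)*(h - 1)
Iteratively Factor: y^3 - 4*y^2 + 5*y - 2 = (y - 1)*(y^2 - 3*y + 2) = (y - 2)*(y - 1)*(y - 1)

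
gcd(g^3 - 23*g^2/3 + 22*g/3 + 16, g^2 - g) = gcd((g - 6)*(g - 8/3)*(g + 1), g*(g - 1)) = 1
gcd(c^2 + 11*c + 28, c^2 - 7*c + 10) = 1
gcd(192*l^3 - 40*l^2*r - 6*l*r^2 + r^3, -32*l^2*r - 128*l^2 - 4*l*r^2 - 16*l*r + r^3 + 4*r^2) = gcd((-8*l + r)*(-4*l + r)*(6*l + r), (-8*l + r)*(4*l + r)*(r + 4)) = -8*l + r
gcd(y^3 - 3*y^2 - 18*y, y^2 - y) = y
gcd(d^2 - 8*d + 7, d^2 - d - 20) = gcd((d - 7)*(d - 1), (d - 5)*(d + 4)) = 1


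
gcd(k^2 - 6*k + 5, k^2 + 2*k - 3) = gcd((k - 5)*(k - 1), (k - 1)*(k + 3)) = k - 1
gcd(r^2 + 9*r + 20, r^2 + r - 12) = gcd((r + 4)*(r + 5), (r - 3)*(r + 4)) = r + 4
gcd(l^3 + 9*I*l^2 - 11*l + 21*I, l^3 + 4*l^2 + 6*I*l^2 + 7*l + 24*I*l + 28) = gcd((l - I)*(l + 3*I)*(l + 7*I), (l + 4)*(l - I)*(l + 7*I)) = l^2 + 6*I*l + 7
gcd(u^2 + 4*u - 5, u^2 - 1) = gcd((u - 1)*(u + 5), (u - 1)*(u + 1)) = u - 1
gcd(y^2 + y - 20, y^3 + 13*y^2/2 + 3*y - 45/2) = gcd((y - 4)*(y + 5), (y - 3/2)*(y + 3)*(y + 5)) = y + 5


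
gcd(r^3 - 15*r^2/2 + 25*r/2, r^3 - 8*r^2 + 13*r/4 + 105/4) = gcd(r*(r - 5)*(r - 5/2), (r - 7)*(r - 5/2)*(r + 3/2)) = r - 5/2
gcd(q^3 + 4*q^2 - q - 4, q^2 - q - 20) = q + 4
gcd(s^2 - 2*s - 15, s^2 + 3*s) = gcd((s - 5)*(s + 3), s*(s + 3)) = s + 3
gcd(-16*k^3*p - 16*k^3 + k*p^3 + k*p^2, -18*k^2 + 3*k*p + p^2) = 1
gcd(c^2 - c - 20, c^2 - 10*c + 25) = c - 5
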